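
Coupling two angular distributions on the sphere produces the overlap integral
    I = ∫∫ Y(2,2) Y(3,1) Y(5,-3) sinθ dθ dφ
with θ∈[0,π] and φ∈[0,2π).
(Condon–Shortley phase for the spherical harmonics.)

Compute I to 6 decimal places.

Checks pass: Σm=0; 10 even; l₃=5∈[1,5].
(2·2+1)(2·3+1)(2·5+1) = 385
Δ: 0! 4! 6! / 11! → 1/2310
sum: t=0:+1/144 = 1/144
3j²(2 3 5; 0 0 0) = Δ·Π!·Σ² = 10/231  (sign -1)
sum: t=0:+1/1152 = 1/1152
3j²(2 3 5; 2 1 -3) = Δ·Π!·Σ² = 1/33  (sign +1)
combine: 4πI² = 385·10/231·1/33 = 50/99
take √, sign -1: I = -0.20047604

-0.200476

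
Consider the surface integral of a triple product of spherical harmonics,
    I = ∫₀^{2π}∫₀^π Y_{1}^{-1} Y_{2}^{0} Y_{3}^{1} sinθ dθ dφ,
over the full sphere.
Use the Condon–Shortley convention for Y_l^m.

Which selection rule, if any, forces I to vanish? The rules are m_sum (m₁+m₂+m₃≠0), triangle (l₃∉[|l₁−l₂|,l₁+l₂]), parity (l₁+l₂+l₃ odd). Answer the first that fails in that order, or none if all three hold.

azimuthal sum: -1 + 0 + 1 = 0  ✓
1 ≤ 3 ≤ 3 (triangle on l)  ✓
L = 1 + 2 + 3 = 6 (even)  ✓

none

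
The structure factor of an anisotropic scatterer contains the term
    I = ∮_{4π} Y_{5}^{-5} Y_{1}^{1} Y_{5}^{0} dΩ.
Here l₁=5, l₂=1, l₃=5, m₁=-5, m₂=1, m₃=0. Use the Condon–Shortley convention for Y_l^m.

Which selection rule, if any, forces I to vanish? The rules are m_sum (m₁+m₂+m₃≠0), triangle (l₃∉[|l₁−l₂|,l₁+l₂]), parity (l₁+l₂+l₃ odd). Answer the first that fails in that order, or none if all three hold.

m_sum

Σmᵢ = -4  ✗
l₃∈[|l₁−l₂|,l₁+l₂]=[4,6], have l₃=5
Σlᵢ = 11 ⇒ odd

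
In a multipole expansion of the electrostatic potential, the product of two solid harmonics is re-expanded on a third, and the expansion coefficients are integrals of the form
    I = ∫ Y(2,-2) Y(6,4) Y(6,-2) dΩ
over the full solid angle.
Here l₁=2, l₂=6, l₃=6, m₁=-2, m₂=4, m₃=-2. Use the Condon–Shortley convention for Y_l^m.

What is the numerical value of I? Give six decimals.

Rules hold: Σm=0, L=14 even, 4≤6≤8.
N = 5·13·13 = 845
Δ = 2!·2!·10!/15! = 1/90090
Racah Σ t=0..2: t=0:+1/69120 t=1:−1/14400 t=2:+1/69120 = -7/172800
⇒ 3j(2 6 6; 0 0 0)² = 14/715, sgn -1
Racah Σ t=2..2: t=2:+1/322560 = 1/322560
⇒ 3j(2 6 6; -2 4 -2)² = 18/1001, sgn +1
4πI² = N·(3j₀)²·(3jₘ)² = 36/121
I = -1·√(0.297521/4π) = -0.15386989

-0.153870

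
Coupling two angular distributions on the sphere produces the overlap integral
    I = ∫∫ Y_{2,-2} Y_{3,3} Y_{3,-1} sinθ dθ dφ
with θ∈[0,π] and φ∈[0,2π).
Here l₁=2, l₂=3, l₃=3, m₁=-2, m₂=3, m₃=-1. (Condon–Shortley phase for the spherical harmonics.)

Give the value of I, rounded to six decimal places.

Checks pass: Σm=0; 8 even; l₃=3∈[1,5].
(2·2+1)(2·3+1)(2·3+1) = 245
Δ: 2! 2! 4! / 9! → 1/3780
sum: t=0:+1/24 t=1:−1/4 t=2:+1/24 = -1/6
3j²(2 3 3; 0 0 0) = Δ·Π!·Σ² = 4/105  (sign +1)
sum: t=2:+1/96 = 1/96
3j²(2 3 3; -2 3 -1) = Δ·Π!·Σ² = 1/42  (sign +1)
combine: 4πI² = 245·4/105·1/42 = 2/9
take √, sign +1: I = 0.13298076

0.132981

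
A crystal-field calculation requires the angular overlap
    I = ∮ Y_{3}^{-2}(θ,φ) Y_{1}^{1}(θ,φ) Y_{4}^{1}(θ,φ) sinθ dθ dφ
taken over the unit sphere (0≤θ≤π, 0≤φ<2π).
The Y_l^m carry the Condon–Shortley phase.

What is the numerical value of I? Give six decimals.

m-sum 0 ✓  L=8 even ✓  2≤4≤4 ✓
Π(2lᵢ+1) = 7×3×9 = 189
triangle coeff Δ(3,1,4) = 1/252
Σ_t [0,0]: t=0:+1/36 = 1/36
(3j)²=4/63 [(3 1 4; 0 0 0)], sign=+1
Σ_t [0,0]: t=0:+1/240 = 1/240
(3j)²=1/84 [(3 1 4; -2 1 1)], sign=-1
⇒ 4πI² = 1/7
I = (-1)√(1/7/(4π)) = -0.10662181

-0.106622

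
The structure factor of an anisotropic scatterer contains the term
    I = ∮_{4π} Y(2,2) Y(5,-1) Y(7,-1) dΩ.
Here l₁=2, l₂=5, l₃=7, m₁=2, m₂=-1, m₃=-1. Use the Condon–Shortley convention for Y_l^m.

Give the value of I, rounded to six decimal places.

Rules hold: Σm=0, L=14 even, 3≤7≤7.
N = 5·11·15 = 825
Δ = 0!·4!·10!/15! = 1/15015
Racah Σ t=0..0: t=0:+1/57600 = 1/57600
⇒ 3j(2 5 7; 0 0 0)² = 21/715, sgn -1
Racah Σ t=0..0: t=0:+1/414720 = 1/414720
⇒ 3j(2 5 7; 2 -1 -1)² = 2/429, sgn +1
4πI² = N·(3j₀)²·(3jₘ)² = 210/1859
I = -1·√(0.112964/4π) = -0.09481237

-0.094812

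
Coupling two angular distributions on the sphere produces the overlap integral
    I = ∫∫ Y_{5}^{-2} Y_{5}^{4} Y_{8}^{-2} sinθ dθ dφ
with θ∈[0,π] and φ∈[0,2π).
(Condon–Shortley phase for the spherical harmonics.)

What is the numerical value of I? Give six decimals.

Checks pass: Σm=0; 18 even; l₃=8∈[0,10].
(2·5+1)(2·5+1)(2·8+1) = 2057
Δ: 2! 8! 8! / 19! → 1/37413090
sum: t=0:+1/1036800 t=1:−1/331776 t=2:+1/1036800 = -1/921600
3j²(5 5 8; 0 0 0) = Δ·Π!·Σ² = 490/46189  (sign -1)
sum: t=1:−1/58060800 t=2:+1/7257600 = 1/8294400
3j²(5 5 8; -2 4 -2) = Δ·Π!·Σ² = 1029/92378  (sign +1)
combine: 4πI² = 2057·490/46189·1029/92378 = 252105/1037153
take √, sign -1: I = -0.13907990

-0.139080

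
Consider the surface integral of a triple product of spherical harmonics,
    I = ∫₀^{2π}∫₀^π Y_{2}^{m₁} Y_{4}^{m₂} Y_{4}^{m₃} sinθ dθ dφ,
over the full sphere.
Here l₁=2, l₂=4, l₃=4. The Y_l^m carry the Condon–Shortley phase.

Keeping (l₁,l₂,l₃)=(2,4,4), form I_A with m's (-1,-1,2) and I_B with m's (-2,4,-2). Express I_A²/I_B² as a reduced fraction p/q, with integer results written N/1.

l's match ⇒ only the (l;m) 3-j factors differ between A and B.
A: triangle coeff Δ(2,4,4) = 1/13860; Σ_t [1,2]: t=1:−1/96 t=2:+1/240 = -1/160; (3j)²=27/1540 [(2 4 4; -1 -1 2)], sign=-1
B: triangle coeff Δ(2,4,4) = 1/13860; Σ_t [2,2]: t=2:+1/2880 = 1/2880; (3j)²=2/165 [(2 4 4; -2 4 -2)], sign=+1
I_A²/I_B² = (27/1540)/(2/165) = 81/56

81/56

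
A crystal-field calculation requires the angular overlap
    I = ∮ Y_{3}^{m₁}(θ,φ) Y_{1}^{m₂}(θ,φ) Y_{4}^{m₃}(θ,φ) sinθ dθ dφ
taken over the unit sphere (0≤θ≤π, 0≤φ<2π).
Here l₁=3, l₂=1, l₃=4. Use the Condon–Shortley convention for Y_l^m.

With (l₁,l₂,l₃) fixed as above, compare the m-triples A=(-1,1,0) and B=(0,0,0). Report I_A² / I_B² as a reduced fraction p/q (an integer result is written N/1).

Shared (l₁,l₂,l₃)=(3,1,4): N and (l;000)² cancel in I_A²/I_B².
A: Δ = 0!·6!·2!/9! = 1/252; Racah Σ t=0..0: t=0:+1/96 = 1/96; ⇒ 3j(3 1 4; -1 1 0)² = 1/42, sgn +1
B: Δ = 0!·6!·2!/9! = 1/252; Racah Σ t=0..0: t=0:+1/36 = 1/36; ⇒ 3j(3 1 4; 0 0 0)² = 4/63, sgn +1
I_A²/I_B² = (1/42)/(4/63) = 3/8

3/8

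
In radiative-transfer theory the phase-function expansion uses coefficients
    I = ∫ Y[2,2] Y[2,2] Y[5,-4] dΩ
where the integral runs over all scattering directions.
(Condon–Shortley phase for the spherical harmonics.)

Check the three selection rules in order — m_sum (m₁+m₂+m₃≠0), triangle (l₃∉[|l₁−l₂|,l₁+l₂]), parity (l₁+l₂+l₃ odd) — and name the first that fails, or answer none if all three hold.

triangle

azimuthal sum: 2 + 2 − 4 = 0  ✓
0 ≤ 5 ≤ 4 (triangle on l)  ✗
L = 2 + 2 + 5 = 9 (odd)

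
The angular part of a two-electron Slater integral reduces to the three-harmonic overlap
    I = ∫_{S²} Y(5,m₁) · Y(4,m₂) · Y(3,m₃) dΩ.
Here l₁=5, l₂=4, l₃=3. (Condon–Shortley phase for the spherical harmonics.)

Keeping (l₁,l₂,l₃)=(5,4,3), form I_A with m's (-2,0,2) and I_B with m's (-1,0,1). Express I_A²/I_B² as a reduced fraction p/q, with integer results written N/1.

70/121

Shared (l₁,l₂,l₃)=(5,4,3): N and (l;000)² cancel in I_A²/I_B².
A: Δ = 6!·4!·2!/13! = 1/180180; Racah Σ t=3..4: t=3:−1/864 t=4:+1/576 = 1/1728; ⇒ 3j(5 4 3; -2 0 2)² = 5/1287, sgn -1
B: Δ = 6!·4!·2!/13! = 1/180180; Racah Σ t=2..4: t=2:+1/2304 t=3:−1/216 t=4:+1/384 = -11/6912; ⇒ 3j(5 4 3; -1 0 1)² = 11/1638, sgn -1
I_A²/I_B² = (5/1287)/(11/1638) = 70/121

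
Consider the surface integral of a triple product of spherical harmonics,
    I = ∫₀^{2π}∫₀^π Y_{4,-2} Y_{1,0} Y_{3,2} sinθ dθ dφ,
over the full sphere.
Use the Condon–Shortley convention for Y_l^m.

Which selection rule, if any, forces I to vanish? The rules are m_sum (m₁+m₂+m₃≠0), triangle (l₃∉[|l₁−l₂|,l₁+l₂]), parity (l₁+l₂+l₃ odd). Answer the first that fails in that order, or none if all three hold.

none

Σmᵢ = 0  ✓
l₃∈[|l₁−l₂|,l₁+l₂]=[3,5], have l₃=3  ✓
Σlᵢ = 8 ⇒ even  ✓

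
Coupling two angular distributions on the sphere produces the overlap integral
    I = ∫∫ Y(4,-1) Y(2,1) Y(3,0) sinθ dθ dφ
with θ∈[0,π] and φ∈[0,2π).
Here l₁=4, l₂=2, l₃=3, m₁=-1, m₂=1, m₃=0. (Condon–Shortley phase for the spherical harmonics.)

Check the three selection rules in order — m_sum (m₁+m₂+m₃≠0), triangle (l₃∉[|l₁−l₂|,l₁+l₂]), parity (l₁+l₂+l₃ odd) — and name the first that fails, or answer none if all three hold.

parity

azimuthal sum: -1 + 1 + 0 = 0  ✓
2 ≤ 3 ≤ 6 (triangle on l)  ✓
L = 4 + 2 + 3 = 9 (odd)  ✗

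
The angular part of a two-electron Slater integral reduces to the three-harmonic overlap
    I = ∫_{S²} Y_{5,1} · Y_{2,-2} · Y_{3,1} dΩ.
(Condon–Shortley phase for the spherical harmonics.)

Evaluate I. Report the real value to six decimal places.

Checks pass: Σm=0; 10 even; l₃=3∈[3,7].
(2·5+1)(2·2+1)(2·3+1) = 385
Δ: 4! 6! 0! / 11! → 1/2310
sum: t=2:+1/144 = 1/144
3j²(5 2 3; 0 0 0) = Δ·Π!·Σ² = 10/231  (sign -1)
sum: t=0:+1/1152 = 1/1152
3j²(5 2 3; 1 -2 1) = Δ·Π!·Σ² = 1/154  (sign +1)
combine: 4πI² = 385·10/231·1/154 = 25/231
take √, sign -1: I = -0.09280237

-0.092802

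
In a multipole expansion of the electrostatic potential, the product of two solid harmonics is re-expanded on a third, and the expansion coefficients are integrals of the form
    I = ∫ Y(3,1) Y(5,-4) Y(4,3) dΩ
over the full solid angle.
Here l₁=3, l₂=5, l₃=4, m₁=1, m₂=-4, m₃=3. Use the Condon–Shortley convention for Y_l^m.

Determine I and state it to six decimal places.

0.042401

Rules hold: Σm=0, L=12 even, 2≤4≤8.
N = 7·11·9 = 693
Δ = 4!·2!·6!/13! = 1/180180
Racah Σ t=1..3: t=1:−1/576 t=2:+1/144 t=3:−1/576 = 1/288
⇒ 3j(3 5 4; 0 0 0)² = 20/1001, sgn +1
Racah Σ t=0..1: t=0:+1/5760 t=1:−1/4320 = -1/17280
⇒ 3j(3 5 4; 1 -4 3)² = 7/4290, sgn +1
4πI² = N·(3j₀)²·(3jₘ)² = 42/1859
I = +1·√(0.0225928/4π) = 0.04240138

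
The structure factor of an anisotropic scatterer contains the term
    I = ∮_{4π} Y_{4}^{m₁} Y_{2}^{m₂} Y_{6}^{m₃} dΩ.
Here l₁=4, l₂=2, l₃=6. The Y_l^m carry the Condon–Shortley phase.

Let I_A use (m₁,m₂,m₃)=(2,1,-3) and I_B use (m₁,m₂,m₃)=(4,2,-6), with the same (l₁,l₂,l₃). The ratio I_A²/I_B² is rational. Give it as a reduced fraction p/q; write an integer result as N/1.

Shared (l₁,l₂,l₃)=(4,2,6): N and (l;000)² cancel in I_A²/I_B².
A: Δ = 0!·8!·4!/13! = 1/6435; Racah Σ t=0..0: t=0:+1/8640 = 1/8640; ⇒ 3j(4 2 6; 2 1 -3)² = 28/715, sgn -1
B: Δ = 0!·8!·4!/13! = 1/6435; Racah Σ t=0..0: t=0:+1/967680 = 1/967680; ⇒ 3j(4 2 6; 4 2 -6)² = 1/13, sgn +1
I_A²/I_B² = (28/715)/(1/13) = 28/55

28/55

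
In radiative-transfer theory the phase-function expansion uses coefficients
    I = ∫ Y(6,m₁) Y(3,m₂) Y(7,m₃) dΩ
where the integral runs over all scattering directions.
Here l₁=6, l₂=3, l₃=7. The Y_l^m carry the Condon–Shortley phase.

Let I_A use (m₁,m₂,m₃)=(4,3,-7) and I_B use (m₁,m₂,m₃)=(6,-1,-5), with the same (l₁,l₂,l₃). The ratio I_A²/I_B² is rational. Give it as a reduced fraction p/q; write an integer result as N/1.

455/792

Shared (l₁,l₂,l₃)=(6,3,7): N and (l;000)² cancel in I_A²/I_B².
A: Δ = 2!·10!·4!/17! = 1/2042040; Racah Σ t=2..2: t=2:+1/174182400 = 1/174182400; ⇒ 3j(6 3 7; 4 3 -7)² = 1/136, sgn +1
B: Δ = 2!·10!·4!/17! = 1/2042040; Racah Σ t=0..0: t=0:+1/29030400 = 1/29030400; ⇒ 3j(6 3 7; 6 -1 -5)² = 99/7735, sgn +1
I_A²/I_B² = (1/136)/(99/7735) = 455/792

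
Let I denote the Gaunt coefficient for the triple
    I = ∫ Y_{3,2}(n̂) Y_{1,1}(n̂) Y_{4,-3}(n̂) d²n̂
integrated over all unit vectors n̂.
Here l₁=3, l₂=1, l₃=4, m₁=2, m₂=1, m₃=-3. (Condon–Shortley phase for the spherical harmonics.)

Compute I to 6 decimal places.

Checks pass: Σm=0; 8 even; l₃=4∈[2,4].
(2·3+1)(2·1+1)(2·4+1) = 189
Δ: 0! 6! 2! / 9! → 1/252
sum: t=0:+1/36 = 1/36
3j²(3 1 4; 0 0 0) = Δ·Π!·Σ² = 4/63  (sign +1)
sum: t=0:+1/240 = 1/240
3j²(3 1 4; 2 1 -3) = Δ·Π!·Σ² = 1/12  (sign -1)
combine: 4πI² = 189·4/63·1/12 = 1/1
take √, sign -1: I = -0.28209479

-0.282095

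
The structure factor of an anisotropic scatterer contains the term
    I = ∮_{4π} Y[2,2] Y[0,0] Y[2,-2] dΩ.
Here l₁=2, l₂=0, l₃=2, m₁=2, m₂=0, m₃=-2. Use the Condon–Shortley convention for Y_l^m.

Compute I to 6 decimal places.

0.282095

m-sum 0 ✓  L=4 even ✓  2≤2≤2 ✓
Π(2lᵢ+1) = 5×1×5 = 25
triangle coeff Δ(2,0,2) = 1/5
Σ_t [0,0]: t=0:+1/4 = 1/4
(3j)²=1/5 [(2 0 2; 0 0 0)], sign=+1
Σ_t [0,0]: t=0:+1/24 = 1/24
(3j)²=1/5 [(2 0 2; 2 0 -2)], sign=+1
⇒ 4πI² = 1/1
I = (+1)√(1/1/(4π)) = 0.28209479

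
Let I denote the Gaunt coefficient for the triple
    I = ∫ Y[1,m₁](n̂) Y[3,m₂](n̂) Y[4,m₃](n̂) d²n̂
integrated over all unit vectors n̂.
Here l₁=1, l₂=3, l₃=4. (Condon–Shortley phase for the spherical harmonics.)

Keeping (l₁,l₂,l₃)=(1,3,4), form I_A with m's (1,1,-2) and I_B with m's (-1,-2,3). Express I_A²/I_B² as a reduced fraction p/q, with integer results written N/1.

l's match ⇒ only the (l;m) 3-j factors differ between A and B.
A: triangle coeff Δ(1,3,4) = 1/252; Σ_t [0,0]: t=0:+1/96 = 1/96; (3j)²=5/84 [(1 3 4; 1 1 -2)], sign=+1
B: triangle coeff Δ(1,3,4) = 1/252; Σ_t [0,0]: t=0:+1/240 = 1/240; (3j)²=1/12 [(1 3 4; -1 -2 3)], sign=-1
I_A²/I_B² = (5/84)/(1/12) = 5/7

5/7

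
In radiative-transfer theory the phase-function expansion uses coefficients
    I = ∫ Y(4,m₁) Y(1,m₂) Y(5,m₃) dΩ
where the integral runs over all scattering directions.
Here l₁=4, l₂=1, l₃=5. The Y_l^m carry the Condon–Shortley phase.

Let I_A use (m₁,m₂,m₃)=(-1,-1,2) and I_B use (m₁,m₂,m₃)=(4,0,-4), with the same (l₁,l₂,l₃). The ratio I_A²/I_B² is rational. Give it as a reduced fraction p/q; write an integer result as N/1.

7/3

Shared (l₁,l₂,l₃)=(4,1,5): N and (l;000)² cancel in I_A²/I_B².
A: Δ = 0!·8!·2!/11! = 1/495; Racah Σ t=0..0: t=0:+1/1440 = 1/1440; ⇒ 3j(4 1 5; -1 -1 2)² = 7/165, sgn -1
B: Δ = 0!·8!·2!/11! = 1/495; Racah Σ t=0..0: t=0:+1/40320 = 1/40320; ⇒ 3j(4 1 5; 4 0 -4)² = 1/55, sgn -1
I_A²/I_B² = (7/165)/(1/55) = 7/3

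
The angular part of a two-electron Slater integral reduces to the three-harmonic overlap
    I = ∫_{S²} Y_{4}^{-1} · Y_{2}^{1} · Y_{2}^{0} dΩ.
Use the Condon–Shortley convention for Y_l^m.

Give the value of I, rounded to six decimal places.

m-sum 0 ✓  L=8 even ✓  2≤2≤6 ✓
Π(2lᵢ+1) = 9×5×5 = 225
triangle coeff Δ(4,2,2) = 1/630
Σ_t [2,2]: t=2:+1/16 = 1/16
(3j)²=2/35 [(4 2 2; 0 0 0)], sign=+1
Σ_t [3,3]: t=3:−1/24 = -1/24
(3j)²=1/21 [(4 2 2; -1 1 0)], sign=-1
⇒ 4πI² = 30/49
I = (-1)√(30/49/(4π)) = -0.22072812

-0.220728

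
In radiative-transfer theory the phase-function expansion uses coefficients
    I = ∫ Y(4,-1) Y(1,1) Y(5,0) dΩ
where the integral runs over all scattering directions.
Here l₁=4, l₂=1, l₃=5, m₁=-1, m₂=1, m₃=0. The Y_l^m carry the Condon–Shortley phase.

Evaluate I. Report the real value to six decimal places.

Rules hold: Σm=0, L=10 even, 3≤5≤5.
N = 9·3·11 = 297
Δ = 0!·8!·2!/11! = 1/495
Racah Σ t=0..0: t=0:+1/576 = 1/576
⇒ 3j(4 1 5; 0 0 0)² = 5/99, sgn -1
Racah Σ t=0..0: t=0:+1/1440 = 1/1440
⇒ 3j(4 1 5; -1 1 0)² = 2/99, sgn -1
4πI² = N·(3j₀)²·(3jₘ)² = 10/33
I = +1·√(0.30303/4π) = 0.15528807

0.155288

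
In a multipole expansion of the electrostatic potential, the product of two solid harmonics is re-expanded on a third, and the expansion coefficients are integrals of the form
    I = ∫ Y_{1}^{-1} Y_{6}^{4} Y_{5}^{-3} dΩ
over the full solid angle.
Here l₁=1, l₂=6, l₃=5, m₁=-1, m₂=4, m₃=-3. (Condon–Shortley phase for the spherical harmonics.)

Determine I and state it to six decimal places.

Checks pass: Σm=0; 12 even; l₃=5∈[5,7].
(2·1+1)(2·6+1)(2·5+1) = 429
Δ: 2! 0! 10! / 13! → 1/858
sum: t=1:−1/14400 = -1/14400
3j²(1 6 5; 0 0 0) = Δ·Π!·Σ² = 6/143  (sign +1)
sum: t=2:+1/161280 = 1/161280
3j²(1 6 5; -1 4 -3) = Δ·Π!·Σ² = 15/286  (sign +1)
combine: 4πI² = 429·6/143·15/286 = 135/143
take √, sign +1: I = 0.27409047

0.274090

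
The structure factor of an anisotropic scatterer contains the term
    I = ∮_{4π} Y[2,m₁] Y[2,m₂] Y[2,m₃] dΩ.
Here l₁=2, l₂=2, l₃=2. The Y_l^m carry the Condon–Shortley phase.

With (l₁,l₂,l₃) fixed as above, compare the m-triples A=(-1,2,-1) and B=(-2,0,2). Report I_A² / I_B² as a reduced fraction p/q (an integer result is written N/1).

3/2

l's match ⇒ only the (l;m) 3-j factors differ between A and B.
A: triangle coeff Δ(2,2,2) = 1/630; Σ_t [2,2]: t=2:+1/4 = 1/4; (3j)²=3/35 [(2 2 2; -1 2 -1)], sign=-1
B: triangle coeff Δ(2,2,2) = 1/630; Σ_t [2,2]: t=2:+1/8 = 1/8; (3j)²=2/35 [(2 2 2; -2 0 2)], sign=+1
I_A²/I_B² = (3/35)/(2/35) = 3/2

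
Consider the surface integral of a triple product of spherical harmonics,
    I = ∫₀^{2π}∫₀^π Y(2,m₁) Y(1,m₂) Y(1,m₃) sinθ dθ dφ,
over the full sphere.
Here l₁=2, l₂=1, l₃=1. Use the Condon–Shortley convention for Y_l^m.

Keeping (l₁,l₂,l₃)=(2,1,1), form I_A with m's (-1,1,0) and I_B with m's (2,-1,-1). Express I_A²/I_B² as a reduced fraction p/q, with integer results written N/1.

1/2

l's match ⇒ only the (l;m) 3-j factors differ between A and B.
A: triangle coeff Δ(2,1,1) = 1/30; Σ_t [2,2]: t=2:+1/2 = 1/2; (3j)²=1/10 [(2 1 1; -1 1 0)], sign=-1
B: triangle coeff Δ(2,1,1) = 1/30; Σ_t [0,0]: t=0:+1/4 = 1/4; (3j)²=1/5 [(2 1 1; 2 -1 -1)], sign=+1
I_A²/I_B² = (1/10)/(1/5) = 1/2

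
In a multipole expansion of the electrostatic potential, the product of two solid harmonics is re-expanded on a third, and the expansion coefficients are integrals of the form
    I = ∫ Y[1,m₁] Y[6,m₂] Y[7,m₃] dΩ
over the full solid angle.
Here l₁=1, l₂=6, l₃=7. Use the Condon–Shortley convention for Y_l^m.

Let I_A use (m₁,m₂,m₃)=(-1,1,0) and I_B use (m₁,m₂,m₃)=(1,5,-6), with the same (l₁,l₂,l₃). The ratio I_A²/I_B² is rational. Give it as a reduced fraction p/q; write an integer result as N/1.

7/26

Shared (l₁,l₂,l₃)=(1,6,7): N and (l;000)² cancel in I_A²/I_B².
A: Δ = 0!·2!·12!/15! = 1/1365; Racah Σ t=0..0: t=0:+1/1209600 = 1/1209600; ⇒ 3j(1 6 7; -1 1 0)² = 1/65, sgn -1
B: Δ = 0!·2!·12!/15! = 1/1365; Racah Σ t=0..0: t=0:+1/79833600 = 1/79833600; ⇒ 3j(1 6 7; 1 5 -6)² = 2/35, sgn -1
I_A²/I_B² = (1/65)/(2/35) = 7/26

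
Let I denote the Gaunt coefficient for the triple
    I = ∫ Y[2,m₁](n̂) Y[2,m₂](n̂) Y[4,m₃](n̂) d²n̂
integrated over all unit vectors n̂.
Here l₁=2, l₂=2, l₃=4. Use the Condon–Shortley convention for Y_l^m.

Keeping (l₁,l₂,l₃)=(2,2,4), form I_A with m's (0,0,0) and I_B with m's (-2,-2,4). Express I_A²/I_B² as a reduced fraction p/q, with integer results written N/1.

Shared (l₁,l₂,l₃)=(2,2,4): N and (l;000)² cancel in I_A²/I_B².
A: Δ = 0!·4!·4!/9! = 1/630; Racah Σ t=0..0: t=0:+1/16 = 1/16; ⇒ 3j(2 2 4; 0 0 0)² = 2/35, sgn +1
B: Δ = 0!·4!·4!/9! = 1/630; Racah Σ t=0..0: t=0:+1/576 = 1/576; ⇒ 3j(2 2 4; -2 -2 4)² = 1/9, sgn +1
I_A²/I_B² = (2/35)/(1/9) = 18/35

18/35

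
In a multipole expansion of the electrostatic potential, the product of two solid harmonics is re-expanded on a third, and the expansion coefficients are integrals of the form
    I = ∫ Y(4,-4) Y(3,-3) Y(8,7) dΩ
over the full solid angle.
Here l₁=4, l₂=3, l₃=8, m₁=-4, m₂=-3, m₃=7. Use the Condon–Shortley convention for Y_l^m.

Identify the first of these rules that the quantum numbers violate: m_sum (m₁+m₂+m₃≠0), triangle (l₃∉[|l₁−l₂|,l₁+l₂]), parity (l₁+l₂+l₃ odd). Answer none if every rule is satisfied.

azimuthal sum: -4 − 3 + 7 = 0  ✓
1 ≤ 8 ≤ 7 (triangle on l)  ✗
L = 4 + 3 + 8 = 15 (odd)

triangle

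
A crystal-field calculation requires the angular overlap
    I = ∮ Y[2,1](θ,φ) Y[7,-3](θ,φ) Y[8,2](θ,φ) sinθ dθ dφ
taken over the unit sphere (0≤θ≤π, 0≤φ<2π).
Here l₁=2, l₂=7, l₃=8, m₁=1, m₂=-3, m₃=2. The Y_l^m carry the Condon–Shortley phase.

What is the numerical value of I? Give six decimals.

0.000000

Σlᵢ=17 odd — θ-integrand is odd under cosθ→−cosθ; I=0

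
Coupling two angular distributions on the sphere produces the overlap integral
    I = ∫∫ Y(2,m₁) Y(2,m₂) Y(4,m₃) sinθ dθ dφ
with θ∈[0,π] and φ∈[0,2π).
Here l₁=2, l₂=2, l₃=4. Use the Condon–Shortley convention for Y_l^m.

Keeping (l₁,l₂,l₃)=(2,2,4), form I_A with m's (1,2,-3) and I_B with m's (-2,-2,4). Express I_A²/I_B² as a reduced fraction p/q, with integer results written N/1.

1/2

Shared (l₁,l₂,l₃)=(2,2,4): N and (l;000)² cancel in I_A²/I_B².
A: Δ = 0!·4!·4!/9! = 1/630; Racah Σ t=0..0: t=0:+1/144 = 1/144; ⇒ 3j(2 2 4; 1 2 -3)² = 1/18, sgn -1
B: Δ = 0!·4!·4!/9! = 1/630; Racah Σ t=0..0: t=0:+1/576 = 1/576; ⇒ 3j(2 2 4; -2 -2 4)² = 1/9, sgn +1
I_A²/I_B² = (1/18)/(1/9) = 1/2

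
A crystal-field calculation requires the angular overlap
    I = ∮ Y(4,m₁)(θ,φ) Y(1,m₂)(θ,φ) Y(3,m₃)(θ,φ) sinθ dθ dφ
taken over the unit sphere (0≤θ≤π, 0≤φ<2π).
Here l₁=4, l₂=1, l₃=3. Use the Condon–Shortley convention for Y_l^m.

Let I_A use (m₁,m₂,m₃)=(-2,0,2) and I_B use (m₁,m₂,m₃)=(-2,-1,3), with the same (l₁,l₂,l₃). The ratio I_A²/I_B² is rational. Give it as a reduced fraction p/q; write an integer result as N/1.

12/1

l's match ⇒ only the (l;m) 3-j factors differ between A and B.
A: triangle coeff Δ(4,1,3) = 1/252; Σ_t [1,1]: t=1:−1/120 = -1/120; (3j)²=1/21 [(4 1 3; -2 0 2)], sign=+1
B: triangle coeff Δ(4,1,3) = 1/252; Σ_t [0,0]: t=0:+1/1440 = 1/1440; (3j)²=1/252 [(4 1 3; -2 -1 3)], sign=+1
I_A²/I_B² = (1/21)/(1/252) = 12/1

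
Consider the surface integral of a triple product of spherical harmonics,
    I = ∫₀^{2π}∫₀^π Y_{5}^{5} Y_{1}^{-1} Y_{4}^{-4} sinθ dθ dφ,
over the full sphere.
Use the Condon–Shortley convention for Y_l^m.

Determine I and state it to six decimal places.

Rules hold: Σm=0, L=10 even, 4≤4≤6.
N = 11·3·9 = 297
Δ = 2!·8!·0!/11! = 1/495
Racah Σ t=1..1: t=1:−1/576 = -1/576
⇒ 3j(5 1 4; 0 0 0)² = 5/99, sgn -1
Racah Σ t=0..0: t=0:+1/80640 = 1/80640
⇒ 3j(5 1 4; 5 -1 -4)² = 1/11, sgn +1
4πI² = N·(3j₀)²·(3jₘ)² = 15/11
I = -1·√(1.36364/4π) = -0.32941575

-0.329416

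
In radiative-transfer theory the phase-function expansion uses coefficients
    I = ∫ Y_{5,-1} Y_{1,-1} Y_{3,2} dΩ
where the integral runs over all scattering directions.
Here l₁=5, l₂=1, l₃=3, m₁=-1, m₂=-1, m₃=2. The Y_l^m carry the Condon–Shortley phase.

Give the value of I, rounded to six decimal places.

triangle: need 4≤l₃≤6, have 3; I=0

0.000000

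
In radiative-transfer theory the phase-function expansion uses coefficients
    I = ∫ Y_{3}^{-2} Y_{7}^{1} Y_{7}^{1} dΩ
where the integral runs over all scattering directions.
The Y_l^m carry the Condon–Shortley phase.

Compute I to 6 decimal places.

Σlᵢ=17 odd — θ-integrand is odd under cosθ→−cosθ; I=0

0.000000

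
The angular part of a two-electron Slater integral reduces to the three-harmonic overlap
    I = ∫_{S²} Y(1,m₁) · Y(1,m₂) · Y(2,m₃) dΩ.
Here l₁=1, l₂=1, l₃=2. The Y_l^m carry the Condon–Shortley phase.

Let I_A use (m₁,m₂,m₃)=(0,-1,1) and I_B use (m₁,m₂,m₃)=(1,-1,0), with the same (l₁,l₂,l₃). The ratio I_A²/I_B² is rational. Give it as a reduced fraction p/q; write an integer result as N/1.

Same 1,1,2: normalisation and zero-m 3j drop out of the ratio.
A: Δ: 0! 2! 2! / 5! → 1/30; sum: t=0:+1/2 = 1/2; 3j²(1 1 2; 0 -1 1) = Δ·Π!·Σ² = 1/10  (sign -1)
B: Δ: 0! 2! 2! / 5! → 1/30; sum: t=0:+1/4 = 1/4; 3j²(1 1 2; 1 -1 0) = Δ·Π!·Σ² = 1/30  (sign +1)
I_A²/I_B² = (1/10)/(1/30) = 3/1

3/1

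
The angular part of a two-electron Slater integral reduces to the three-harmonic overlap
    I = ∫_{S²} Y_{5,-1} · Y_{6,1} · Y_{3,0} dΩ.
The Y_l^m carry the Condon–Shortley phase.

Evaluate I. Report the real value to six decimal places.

-0.123080

m-sum 0 ✓  L=14 even ✓  1≤3≤11 ✓
Π(2lᵢ+1) = 11×13×7 = 1001
triangle coeff Δ(5,6,3) = 1/675675
Σ_t [3,5]: t=3:−1/8640 t=4:+1/2304 t=5:−1/8640 = 7/34560
(3j)²=7/429 [(5 6 3; 0 0 0)], sign=-1
Σ_t [4,6]: t=4:+1/6912 t=5:−1/2880 t=6:+1/17280 = -1/6912
(3j)²=5/429 [(5 6 3; -1 1 0)], sign=+1
⇒ 4πI² = 245/1287
I = (-1)√(245/1287/(4π)) = -0.12308038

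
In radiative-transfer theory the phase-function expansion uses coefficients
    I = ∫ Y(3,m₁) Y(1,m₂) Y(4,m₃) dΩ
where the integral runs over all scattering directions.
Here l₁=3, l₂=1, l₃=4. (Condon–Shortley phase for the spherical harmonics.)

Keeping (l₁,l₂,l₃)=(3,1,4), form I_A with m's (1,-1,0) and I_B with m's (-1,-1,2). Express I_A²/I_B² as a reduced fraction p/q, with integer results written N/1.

2/5

Shared (l₁,l₂,l₃)=(3,1,4): N and (l;000)² cancel in I_A²/I_B².
A: Δ = 0!·6!·2!/9! = 1/252; Racah Σ t=0..0: t=0:+1/96 = 1/96; ⇒ 3j(3 1 4; 1 -1 0)² = 1/42, sgn +1
B: Δ = 0!·6!·2!/9! = 1/252; Racah Σ t=0..0: t=0:+1/96 = 1/96; ⇒ 3j(3 1 4; -1 -1 2)² = 5/84, sgn +1
I_A²/I_B² = (1/42)/(5/84) = 2/5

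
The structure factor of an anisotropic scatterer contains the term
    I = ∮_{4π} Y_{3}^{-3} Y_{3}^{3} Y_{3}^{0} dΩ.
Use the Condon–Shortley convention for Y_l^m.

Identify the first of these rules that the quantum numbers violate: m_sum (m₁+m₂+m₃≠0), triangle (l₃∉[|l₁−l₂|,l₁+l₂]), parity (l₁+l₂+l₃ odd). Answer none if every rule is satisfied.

parity

azimuthal sum: -3 + 3 + 0 = 0  ✓
0 ≤ 3 ≤ 6 (triangle on l)  ✓
L = 3 + 3 + 3 = 9 (odd)  ✗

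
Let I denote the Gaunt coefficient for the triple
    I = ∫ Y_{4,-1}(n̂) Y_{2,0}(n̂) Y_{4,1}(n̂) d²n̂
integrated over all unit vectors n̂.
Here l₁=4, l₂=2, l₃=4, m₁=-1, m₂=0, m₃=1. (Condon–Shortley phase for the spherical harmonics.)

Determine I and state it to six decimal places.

m-sum 0 ✓  L=10 even ✓  2≤4≤6 ✓
Π(2lᵢ+1) = 9×5×9 = 405
triangle coeff Δ(4,2,4) = 1/13860
Σ_t [0,2]: t=0:+1/192 t=1:−1/36 t=2:+1/192 = -5/288
(3j)²=20/693 [(4 2 4; 0 0 0)], sign=-1
Σ_t [0,2]: t=0:+1/480 t=1:−1/48 t=2:+1/144 = -17/1440
(3j)²=289/13860 [(4 2 4; -1 0 1)], sign=+1
⇒ 4πI² = 1445/5929
I = (-1)√(1445/5929/(4π)) = -0.13926381

-0.139264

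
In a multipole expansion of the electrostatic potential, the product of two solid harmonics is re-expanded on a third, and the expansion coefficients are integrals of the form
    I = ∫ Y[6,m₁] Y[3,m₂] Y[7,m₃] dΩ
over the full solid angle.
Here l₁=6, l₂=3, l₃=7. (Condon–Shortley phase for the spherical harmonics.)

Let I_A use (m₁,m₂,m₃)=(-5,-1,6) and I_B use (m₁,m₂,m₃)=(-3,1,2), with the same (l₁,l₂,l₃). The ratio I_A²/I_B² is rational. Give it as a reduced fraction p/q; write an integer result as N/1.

1573/20535

Same 6,3,7: normalisation and zero-m 3j drop out of the ratio.
A: Δ: 2! 10! 4! / 17! → 1/2042040; sum: t=1:−1/21772800 t=2:+1/17418240 = 1/87091200; 3j²(6 3 7; -5 -1 6) = Δ·Π!·Σ² = 11/14280  (sign -1)
B: Δ: 2! 10! 4! / 17! → 1/2042040; sum: t=0:+1/17418240 t=1:−1/483840 t=2:+1/241920 = 37/17418240; 3j²(6 3 7; -3 1 2) = Δ·Π!·Σ² = 1369/136136  (sign -1)
I_A²/I_B² = (11/14280)/(1369/136136) = 1573/20535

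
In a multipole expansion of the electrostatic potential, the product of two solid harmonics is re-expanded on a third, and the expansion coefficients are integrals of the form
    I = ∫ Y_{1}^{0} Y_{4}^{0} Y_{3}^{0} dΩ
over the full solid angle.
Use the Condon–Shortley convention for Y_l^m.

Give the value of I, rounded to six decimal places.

Checks pass: Σm=0; 8 even; l₃=3∈[3,5].
(2·1+1)(2·4+1)(2·3+1) = 189
Δ: 2! 0! 6! / 9! → 1/252
sum: t=1:−1/36 = -1/36
3j²(1 4 3; 0 0 0) = Δ·Π!·Σ² = 4/63  (sign +1)
(m-triple is (0,0,0) — same symbol as above.)
combine: 4πI² = 189·4/63·4/63 = 16/21
take √, sign +1: I = 0.24623252

0.246233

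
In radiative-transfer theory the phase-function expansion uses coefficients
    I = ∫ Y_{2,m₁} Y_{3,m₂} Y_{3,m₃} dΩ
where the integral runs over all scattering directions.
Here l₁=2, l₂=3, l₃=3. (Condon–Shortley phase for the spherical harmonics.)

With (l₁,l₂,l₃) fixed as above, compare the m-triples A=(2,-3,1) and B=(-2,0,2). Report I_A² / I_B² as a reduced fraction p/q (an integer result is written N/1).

1/2

l's match ⇒ only the (l;m) 3-j factors differ between A and B.
A: triangle coeff Δ(2,3,3) = 1/3780; Σ_t [0,0]: t=0:+1/96 = 1/96; (3j)²=1/42 [(2 3 3; 2 -3 1)], sign=+1
B: triangle coeff Δ(2,3,3) = 1/3780; Σ_t [2,2]: t=2:+1/24 = 1/24; (3j)²=1/21 [(2 3 3; -2 0 2)], sign=-1
I_A²/I_B² = (1/42)/(1/21) = 1/2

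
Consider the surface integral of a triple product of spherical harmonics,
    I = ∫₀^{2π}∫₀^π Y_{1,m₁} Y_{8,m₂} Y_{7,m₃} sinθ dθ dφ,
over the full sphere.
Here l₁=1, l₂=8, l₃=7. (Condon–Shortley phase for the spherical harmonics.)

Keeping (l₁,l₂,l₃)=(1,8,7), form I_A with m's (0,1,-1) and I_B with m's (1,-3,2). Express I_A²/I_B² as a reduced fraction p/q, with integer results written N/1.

l's match ⇒ only the (l;m) 3-j factors differ between A and B.
A: triangle coeff Δ(1,8,7) = 1/2040; Σ_t [1,1]: t=1:−1/29030400 = -1/29030400; (3j)²=21/680 [(1 8 7; 0 1 -1)], sign=-1
B: triangle coeff Δ(1,8,7) = 1/2040; Σ_t [0,0]: t=0:+1/87091200 = 1/87091200; (3j)²=11/408 [(1 8 7; 1 -3 2)], sign=-1
I_A²/I_B² = (21/680)/(11/408) = 63/55

63/55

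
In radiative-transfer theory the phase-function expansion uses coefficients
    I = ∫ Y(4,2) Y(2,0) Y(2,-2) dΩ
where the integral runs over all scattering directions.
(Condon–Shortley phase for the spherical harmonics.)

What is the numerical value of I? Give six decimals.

0.156078

m-sum 0 ✓  L=8 even ✓  2≤2≤6 ✓
Π(2lᵢ+1) = 9×5×5 = 225
triangle coeff Δ(4,2,2) = 1/630
Σ_t [2,2]: t=2:+1/16 = 1/16
(3j)²=2/35 [(4 2 2; 0 0 0)], sign=+1
Σ_t [2,2]: t=2:+1/96 = 1/96
(3j)²=1/42 [(4 2 2; 2 0 -2)], sign=+1
⇒ 4πI² = 15/49
I = (+1)√(15/49/(4π)) = 0.15607835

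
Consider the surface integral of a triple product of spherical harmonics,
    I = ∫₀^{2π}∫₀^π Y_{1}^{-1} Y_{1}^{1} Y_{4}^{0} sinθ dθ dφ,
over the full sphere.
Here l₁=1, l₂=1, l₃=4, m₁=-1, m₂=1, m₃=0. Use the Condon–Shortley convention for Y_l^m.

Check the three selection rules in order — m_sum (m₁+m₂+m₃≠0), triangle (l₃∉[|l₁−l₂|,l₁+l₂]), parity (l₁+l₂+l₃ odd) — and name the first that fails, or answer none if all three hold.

triangle

m₁+m₂+m₃ = -1 + 1 + 0 = 0  ✓
triangle: |1−1|=0 ≤ l₃=4 ≤ 1+1=2  ✗
parity: l₁+l₂+l₃ = 6 is even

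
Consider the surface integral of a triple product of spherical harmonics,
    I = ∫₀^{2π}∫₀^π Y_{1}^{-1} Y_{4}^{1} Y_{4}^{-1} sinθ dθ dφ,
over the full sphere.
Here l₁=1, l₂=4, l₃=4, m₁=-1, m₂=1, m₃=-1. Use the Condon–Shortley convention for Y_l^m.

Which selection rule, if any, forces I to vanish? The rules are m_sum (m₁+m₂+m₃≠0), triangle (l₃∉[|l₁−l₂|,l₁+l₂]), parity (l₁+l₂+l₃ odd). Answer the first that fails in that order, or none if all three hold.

azimuthal sum: -1 + 1 − 1 = -1  ✗
3 ≤ 4 ≤ 5 (triangle on l)
L = 1 + 4 + 4 = 9 (odd)

m_sum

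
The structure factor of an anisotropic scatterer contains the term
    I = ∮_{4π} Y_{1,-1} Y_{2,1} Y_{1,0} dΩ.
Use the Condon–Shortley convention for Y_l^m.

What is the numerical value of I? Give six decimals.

Checks pass: Σm=0; 4 even; l₃=1∈[1,3].
(2·1+1)(2·2+1)(2·1+1) = 45
Δ: 2! 0! 2! / 5! → 1/30
sum: t=1:−1/1 = -1/1
3j²(1 2 1; 0 0 0) = Δ·Π!·Σ² = 2/15  (sign +1)
sum: t=2:+1/2 = 1/2
3j²(1 2 1; -1 1 0) = Δ·Π!·Σ² = 1/10  (sign -1)
combine: 4πI² = 45·2/15·1/10 = 3/5
take √, sign -1: I = -0.21850969

-0.218510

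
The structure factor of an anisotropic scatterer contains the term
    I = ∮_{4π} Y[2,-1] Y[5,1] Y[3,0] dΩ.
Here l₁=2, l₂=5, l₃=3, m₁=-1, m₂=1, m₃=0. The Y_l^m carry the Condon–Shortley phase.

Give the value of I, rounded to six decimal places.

-0.214318

m-sum 0 ✓  L=10 even ✓  3≤3≤7 ✓
Π(2lᵢ+1) = 5×11×7 = 385
triangle coeff Δ(2,5,3) = 1/2310
Σ_t [2,2]: t=2:+1/144 = 1/144
(3j)²=10/231 [(2 5 3; 0 0 0)], sign=-1
Σ_t [3,3]: t=3:−1/216 = -1/216
(3j)²=8/231 [(2 5 3; -1 1 0)], sign=+1
⇒ 4πI² = 400/693
I = (-1)√(400/693/(4π)) = -0.21431790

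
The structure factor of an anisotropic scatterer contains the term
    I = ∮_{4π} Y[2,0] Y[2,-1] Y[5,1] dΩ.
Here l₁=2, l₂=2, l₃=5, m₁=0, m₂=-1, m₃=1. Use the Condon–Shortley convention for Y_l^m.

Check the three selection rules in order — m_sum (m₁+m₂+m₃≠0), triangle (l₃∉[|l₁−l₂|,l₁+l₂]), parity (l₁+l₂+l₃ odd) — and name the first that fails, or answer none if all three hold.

azimuthal sum: 0 − 1 + 1 = 0  ✓
0 ≤ 5 ≤ 4 (triangle on l)  ✗
L = 2 + 2 + 5 = 9 (odd)

triangle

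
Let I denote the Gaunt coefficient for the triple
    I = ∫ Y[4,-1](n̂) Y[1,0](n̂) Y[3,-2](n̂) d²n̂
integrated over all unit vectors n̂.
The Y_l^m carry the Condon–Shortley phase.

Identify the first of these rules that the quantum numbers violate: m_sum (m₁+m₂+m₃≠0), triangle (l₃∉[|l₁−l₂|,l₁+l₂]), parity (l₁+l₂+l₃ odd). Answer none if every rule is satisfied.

m₁+m₂+m₃ = -1 + 0 − 2 = -3  ✗
triangle: |4−1|=3 ≤ l₃=3 ≤ 4+1=5
parity: l₁+l₂+l₃ = 8 is even

m_sum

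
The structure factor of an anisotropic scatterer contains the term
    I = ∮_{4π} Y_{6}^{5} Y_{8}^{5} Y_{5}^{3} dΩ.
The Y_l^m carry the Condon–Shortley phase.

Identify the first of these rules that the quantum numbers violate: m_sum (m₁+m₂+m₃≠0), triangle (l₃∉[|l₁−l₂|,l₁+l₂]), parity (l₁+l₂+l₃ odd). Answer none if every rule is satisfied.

azimuthal sum: 5 + 5 + 3 = 13  ✗
2 ≤ 5 ≤ 14 (triangle on l)
L = 6 + 8 + 5 = 19 (odd)

m_sum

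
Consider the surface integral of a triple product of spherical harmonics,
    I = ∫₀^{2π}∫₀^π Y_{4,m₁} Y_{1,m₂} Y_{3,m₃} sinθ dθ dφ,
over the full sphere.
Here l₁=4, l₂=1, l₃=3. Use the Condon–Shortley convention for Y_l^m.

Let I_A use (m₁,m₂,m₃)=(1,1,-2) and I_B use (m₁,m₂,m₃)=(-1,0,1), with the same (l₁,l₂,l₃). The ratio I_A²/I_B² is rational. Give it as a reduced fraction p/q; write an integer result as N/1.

1/5

Same 4,1,3: normalisation and zero-m 3j drop out of the ratio.
A: Δ: 2! 6! 0! / 9! → 1/252; sum: t=2:+1/240 = 1/240; 3j²(4 1 3; 1 1 -2) = Δ·Π!·Σ² = 1/84  (sign -1)
B: Δ: 2! 6! 0! / 9! → 1/252; sum: t=1:−1/48 = -1/48; 3j²(4 1 3; -1 0 1) = Δ·Π!·Σ² = 5/84  (sign -1)
I_A²/I_B² = (1/84)/(5/84) = 1/5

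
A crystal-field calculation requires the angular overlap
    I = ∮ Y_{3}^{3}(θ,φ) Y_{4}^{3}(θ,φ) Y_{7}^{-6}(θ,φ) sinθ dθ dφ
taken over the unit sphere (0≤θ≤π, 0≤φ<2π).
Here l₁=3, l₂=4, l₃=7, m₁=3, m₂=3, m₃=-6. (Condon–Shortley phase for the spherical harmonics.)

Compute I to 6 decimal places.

0.279120

Rules hold: Σm=0, L=14 even, 1≤7≤7.
N = 7·9·15 = 945
Δ = 0!·6!·8!/15! = 1/45045
Racah Σ t=0..0: t=0:+1/20736 = 1/20736
⇒ 3j(3 4 7; 0 0 0)² = 35/1287, sgn -1
Racah Σ t=0..0: t=0:+1/3628800 = 1/3628800
⇒ 3j(3 4 7; 3 3 -6)² = 4/105, sgn -1
4πI² = N·(3j₀)²·(3jₘ)² = 140/143
I = +1·√(0.979021/4π) = 0.27912007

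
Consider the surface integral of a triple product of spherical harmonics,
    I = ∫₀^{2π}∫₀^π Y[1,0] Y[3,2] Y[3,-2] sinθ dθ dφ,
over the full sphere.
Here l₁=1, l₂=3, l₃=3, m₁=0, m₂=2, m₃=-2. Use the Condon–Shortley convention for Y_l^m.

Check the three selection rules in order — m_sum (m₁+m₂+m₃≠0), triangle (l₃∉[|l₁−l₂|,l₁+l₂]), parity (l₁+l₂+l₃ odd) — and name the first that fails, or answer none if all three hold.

parity

m₁+m₂+m₃ = 0 + 2 − 2 = 0  ✓
triangle: |1−3|=2 ≤ l₃=3 ≤ 1+3=4  ✓
parity: l₁+l₂+l₃ = 7 is odd  ✗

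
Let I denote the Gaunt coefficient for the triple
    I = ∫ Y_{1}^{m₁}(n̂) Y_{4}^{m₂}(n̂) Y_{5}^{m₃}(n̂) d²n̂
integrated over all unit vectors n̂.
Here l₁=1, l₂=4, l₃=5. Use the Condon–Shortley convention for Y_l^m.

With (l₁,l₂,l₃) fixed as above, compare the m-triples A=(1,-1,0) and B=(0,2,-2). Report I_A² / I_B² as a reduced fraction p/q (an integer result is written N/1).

10/21

Shared (l₁,l₂,l₃)=(1,4,5): N and (l;000)² cancel in I_A²/I_B².
A: Δ = 0!·2!·8!/11! = 1/495; Racah Σ t=0..0: t=0:+1/1440 = 1/1440; ⇒ 3j(1 4 5; 1 -1 0)² = 2/99, sgn -1
B: Δ = 0!·2!·8!/11! = 1/495; Racah Σ t=0..0: t=0:+1/1440 = 1/1440; ⇒ 3j(1 4 5; 0 2 -2)² = 7/165, sgn -1
I_A²/I_B² = (2/99)/(7/165) = 10/21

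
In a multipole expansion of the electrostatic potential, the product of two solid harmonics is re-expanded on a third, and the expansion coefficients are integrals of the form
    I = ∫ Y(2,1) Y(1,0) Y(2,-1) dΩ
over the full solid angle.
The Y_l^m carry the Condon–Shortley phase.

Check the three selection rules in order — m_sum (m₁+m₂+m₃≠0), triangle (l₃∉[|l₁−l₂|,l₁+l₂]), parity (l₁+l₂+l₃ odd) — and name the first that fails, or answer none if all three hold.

Σmᵢ = 0  ✓
l₃∈[|l₁−l₂|,l₁+l₂]=[1,3], have l₃=2  ✓
Σlᵢ = 5 ⇒ odd  ✗

parity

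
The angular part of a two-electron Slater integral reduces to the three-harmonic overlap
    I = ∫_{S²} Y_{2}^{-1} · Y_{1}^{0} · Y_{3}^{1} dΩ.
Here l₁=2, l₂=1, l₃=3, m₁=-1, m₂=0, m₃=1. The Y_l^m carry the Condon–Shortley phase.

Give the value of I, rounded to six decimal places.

-0.233597

Checks pass: Σm=0; 6 even; l₃=3∈[1,3].
(2·2+1)(2·1+1)(2·3+1) = 105
Δ: 0! 4! 2! / 7! → 1/105
sum: t=0:+1/4 = 1/4
3j²(2 1 3; 0 0 0) = Δ·Π!·Σ² = 3/35  (sign -1)
sum: t=0:+1/6 = 1/6
3j²(2 1 3; -1 0 1) = Δ·Π!·Σ² = 8/105  (sign +1)
combine: 4πI² = 105·3/35·8/105 = 24/35
take √, sign -1: I = -0.23359668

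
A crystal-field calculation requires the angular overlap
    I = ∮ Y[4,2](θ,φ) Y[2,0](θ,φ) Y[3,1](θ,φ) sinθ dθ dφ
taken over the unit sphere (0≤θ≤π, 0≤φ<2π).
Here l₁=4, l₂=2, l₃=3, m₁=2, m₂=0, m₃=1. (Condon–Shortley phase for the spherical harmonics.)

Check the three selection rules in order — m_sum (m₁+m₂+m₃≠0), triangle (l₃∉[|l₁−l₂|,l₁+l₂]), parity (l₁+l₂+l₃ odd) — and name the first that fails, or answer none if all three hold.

Σmᵢ = 3  ✗
l₃∈[|l₁−l₂|,l₁+l₂]=[2,6], have l₃=3
Σlᵢ = 9 ⇒ odd

m_sum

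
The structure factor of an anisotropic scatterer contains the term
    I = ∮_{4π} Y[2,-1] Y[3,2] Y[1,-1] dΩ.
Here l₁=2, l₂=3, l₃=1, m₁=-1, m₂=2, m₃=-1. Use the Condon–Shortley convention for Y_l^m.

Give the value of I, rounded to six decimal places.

0.261169

Checks pass: Σm=0; 6 even; l₃=1∈[1,5].
(2·2+1)(2·3+1)(2·1+1) = 105
Δ: 4! 0! 2! / 7! → 1/105
sum: t=2:+1/4 = 1/4
3j²(2 3 1; 0 0 0) = Δ·Π!·Σ² = 3/35  (sign -1)
sum: t=3:−1/12 = -1/12
3j²(2 3 1; -1 2 -1) = Δ·Π!·Σ² = 2/21  (sign -1)
combine: 4πI² = 105·3/35·2/21 = 6/7
take √, sign +1: I = 0.26116903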